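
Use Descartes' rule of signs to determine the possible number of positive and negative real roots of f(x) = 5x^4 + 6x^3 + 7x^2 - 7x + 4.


Descartes' rule of signs:

For positive roots, count sign changes in f(x) = 5x^4 + 6x^3 + 7x^2 - 7x + 4:
Signs of coefficients: +, +, +, -, +
Number of sign changes: 2
Possible positive real roots: 2, 0

For negative roots, examine f(-x) = 5x^4 - 6x^3 + 7x^2 + 7x + 4:
Signs of coefficients: +, -, +, +, +
Number of sign changes: 2
Possible negative real roots: 2, 0

Positive roots: 2 or 0; Negative roots: 2 or 0


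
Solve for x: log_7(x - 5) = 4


Convert to exponential form: x - 5 = 7^4 = 2401
x = 2401 + 5 = 2406
Check: log_7(2406 - 5) = log_7(2401) = log_7(2401) = 4 ✓

x = 2406


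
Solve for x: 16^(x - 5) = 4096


Express both sides with the same base.
4096 = 16^3
Since the bases match, equate exponents: x - 5 = 3
So x = 3 - (-5) = 8

x = 8


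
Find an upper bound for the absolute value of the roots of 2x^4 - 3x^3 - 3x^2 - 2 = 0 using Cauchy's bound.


Cauchy's bound: all roots r satisfy |r| <= 1 + max(|a_i/a_n|) for i = 0,...,n-1
where a_n is the leading coefficient.

Coefficients: [2, -3, -3, 0, -2]
Leading coefficient a_n = 2
Ratios |a_i/a_n|: 3/2, 3/2, 0, 1
Maximum ratio: 3/2
Cauchy's bound: |r| <= 1 + 3/2 = 5/2

Upper bound = 5/2


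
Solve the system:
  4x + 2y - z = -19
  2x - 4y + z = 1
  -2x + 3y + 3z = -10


Using Cramer's rule. Expand each determinant along the first row.
D  = 4*[(-4)*3 - 1*3] - 2*[2*3 - 1*(-2)] + (-1)*[2*3 - (-4)*(-2)]
  = 4*(-15) - 2*(8) + (-1)*(-2) = -74
Dx = (-19)*[(-4)*3 - 1*3] - 2*[1*3 - 1*(-10)] + (-1)*[1*3 - (-4)*(-10)]
  = (-19)*(-15) - 2*(13) + (-1)*(-37) = 296
Dy = 4*[1*3 - 1*(-10)] - (-19)*[2*3 - 1*(-2)] + (-1)*[2*(-10) - 1*(-2)]
  = 4*(13) - (-19)*(8) + (-1)*(-18) = 222
Dz = 4*[(-4)*(-10) - 1*3] - 2*[2*(-10) - 1*(-2)] + (-19)*[2*3 - (-4)*(-2)]
  = 4*(37) - 2*(-18) + (-19)*(-2) = 222
x = Dx/D = 296/-74 = -4, y = Dy/D = 222/-74 = -3, z = Dz/D = 222/-74 = -3
Check eq1: (4)(-4) + (2)(-3) + (-1)(-3) = -19 = -19 ✓
Check eq2: (2)(-4) + (-4)(-3) + (1)(-3) = 1 = 1 ✓
Check eq3: (-2)(-4) + (3)(-3) + (3)(-3) = -10 = -10 ✓

x = -4, y = -3, z = -3


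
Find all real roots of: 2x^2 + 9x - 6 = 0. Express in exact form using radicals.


Using the quadratic formula: x = (-b ± sqrt(b^2 - 4ac)) / (2a)
Here a = 2, b = 9, c = -6
Discriminant = b^2 - 4ac = 9^2 - 4(2)(-6) = 81 + 48 = 129
Since discriminant = 129 > 0, there are two real roots.
x = (-9 ± sqrt(129)) / 4
Numerically: x ≈ 0.5895 or x ≈ -5.0895

x = (-9 + sqrt(129)) / 4 or x = (-9 - sqrt(129)) / 4


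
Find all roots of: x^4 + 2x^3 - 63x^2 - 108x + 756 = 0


Let p(x) = x^4 + 2x^3 - 63x^2 - 108x + 756. By the rational root theorem (leading coefficient 1), any rational root is an integer divisor of 756: try ±1, ±2, ... in turn.
Test x = 1: value = 588 ≠ 0.
Test x = -1: value = 800 ≠ 0.
Test x = 2: value = 320 ≠ 0.
Test x = -2: value = 720 ≠ 0.
Test x = 3: value = 0 ✓, so (x - 3) is a factor.
Synthetic division by (x - 3): bring down 1; 1(3) + 2 = 5; 5(3) - 63 = -48; (-48)(3) - 108 = -252; (-252)(3) + 756 = 0 → quotient x^3 + 5x^2 - 48x - 252, remainder 0.
Continue with the quotient x^3 + 5x^2 - 48x - 252 (candidates must divide 252; re-test x = 3 first in case it repeats).
Test x = 3: value = -324 ≠ 0.
Test x = -3: value = -90 ≠ 0.
Test x = 4: value = -300 ≠ 0.
Test x = -4: value = -44 ≠ 0.
Test x = 6: value = -144 ≠ 0.
Test x = -6: value = 0 ✓, so (x + 6) is a factor.
Synthetic division by (x + 6): bring down 1; 1(-6) + 5 = -1; (-1)(-6) - 48 = -42; (-42)(-6) - 252 = 0 → quotient x^2 - x - 42, remainder 0.
Solve the quadratic x^2 - x - 42 = 0: discriminant = (-1)^2 - 4(1)(-42) = 1 + 168 = 169.
sqrt(169) = 13, so x = (1 ± 13)/2: x = 7 or x = -6.
Collecting all roots found:

x = -6 (multiplicity 2), x = 3, x = 7


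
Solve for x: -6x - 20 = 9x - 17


Starting with: -6x - 20 = 9x - 17
Move all x terms to left: (-6 - 9)x = -17 + 20
Simplify: -15x = 3
Divide both sides by -15: x = -1/5

x = -1/5


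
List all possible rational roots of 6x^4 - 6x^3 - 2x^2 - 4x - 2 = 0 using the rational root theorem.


Rational root theorem: possible roots are ±p/q where:
  p divides the constant term (-2): p ∈ {1, 2}
  q divides the leading coefficient (6): q ∈ {1, 2, 3, 6}

All possible rational roots: -2, -1, -2/3, -1/2, -1/3, -1/6, 1/6, 1/3, 1/2, 2/3, 1, 2

-2, -1, -2/3, -1/2, -1/3, -1/6, 1/6, 1/3, 1/2, 2/3, 1, 2


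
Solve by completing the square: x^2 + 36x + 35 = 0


Start: x^2 + 36x + 35 = 0
Move constant: x^2 + 36x = -35
Half of 36 is 18, squared is 324
Add 324 to both sides: x^2 + 36x + 324 = 289
(x + 18)^2 = 289
x + 18 = ±17
x = -18 + 17 = -1 or x = -18 - 17 = -35

x = -35, x = -1


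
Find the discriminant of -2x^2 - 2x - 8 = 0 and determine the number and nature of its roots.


For ax^2 + bx + c = 0, discriminant D = b^2 - 4ac
Here a = -2, b = -2, c = -8
D = (-2)^2 - 4(-2)(-8) = 4 - 64 = -60

D = -60 < 0
The equation has no real roots (2 complex conjugate roots).

Discriminant = -60, no real roots (2 complex conjugate roots)


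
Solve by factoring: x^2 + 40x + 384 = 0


We need two numbers that multiply to 384 and add to 40.
Those numbers are 24 and 16 (since 24 * 16 = 384 and 24 + 16 = 40).
So x^2 + 40x + 384 = (x + 24)(x + 16) = 0
Setting each factor to zero: x = -24 or x = -16

x = -24, x = -16


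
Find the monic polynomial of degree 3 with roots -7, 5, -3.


A monic polynomial with roots -7, 5, -3 is:
p(x) = (x + 7)(x - 5)(x + 3)
After multiplying by (x + 7): x + 7
After multiplying by (x - 5): x^2 + 2x - 35
After multiplying by (x + 3): x^3 + 5x^2 - 29x - 105

x^3 + 5x^2 - 29x - 105


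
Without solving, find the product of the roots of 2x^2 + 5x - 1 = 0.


By Vieta's formulas for ax^2 + bx + c = 0:
  Sum of roots = -b/a
  Product of roots = c/a

Here a = 2, b = 5, c = -1
Sum = -(5)/2 = -5/2
Product = -1/2 = -1/2

Product = -1/2


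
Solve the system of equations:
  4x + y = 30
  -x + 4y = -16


Using Cramer's rule:
Determinant D = (4)(4) - (-1)(1) = 16 + 1 = 17
Dx = (30)(4) - (-16)(1) = 120 + 16 = 136
Dy = (4)(-16) - (-1)(30) = -64 + 30 = -34
x = Dx/D = 136/17 = 8
y = Dy/D = -34/17 = -2

x = 8, y = -2


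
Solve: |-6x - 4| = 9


An absolute value equation |expr| = 9 gives two cases:
Case 1: -6x - 4 = 9
  -6x = 13, so x = -13/6
Case 2: -6x - 4 = -9
  -6x = -5, so x = 5/6

x = -13/6, x = 5/6


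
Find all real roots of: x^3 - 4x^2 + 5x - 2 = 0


Let p(x) = x^3 - 4x^2 + 5x - 2. By the rational root theorem (leading coefficient 1), any rational root is an integer divisor of 2: try ±1, ±2, ... in turn.
Test x = 1: value = 0 ✓, so (x - 1) is a factor.
Synthetic division by (x - 1): bring down 1; 1(1) - 4 = -3; (-3)(1) + 5 = 2; 2(1) - 2 = 0 → quotient x^2 - 3x + 2, remainder 0.
Solve the quadratic x^2 - 3x + 2 = 0: discriminant = (-3)^2 - 4(1)(2) = 9 - 8 = 1.
sqrt(1) = 1, so x = (3 ± 1)/2: x = 2 or x = 1.

x = 1 (multiplicity 2), x = 2


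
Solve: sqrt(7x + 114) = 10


Square both sides: 7x + 114 = 10^2 = 100
7x = 100 - 114 = -14
x = -2
Check: sqrt(7*(-2) + 114) = sqrt(100) = 10 ✓

x = -2


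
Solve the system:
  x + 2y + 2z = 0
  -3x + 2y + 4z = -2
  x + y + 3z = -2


Using Cramer's rule. Expand each determinant along the first row.
D  = 1*[2*3 - 4*1] - 2*[(-3)*3 - 4*1] + 2*[(-3)*1 - 2*1]
  = 1*(2) - 2*(-13) + 2*(-5) = 18
Dx = 0*[2*3 - 4*1] - 2*[(-2)*3 - 4*(-2)] + 2*[(-2)*1 - 2*(-2)]
  = 0*(2) - 2*(2) + 2*(2) = 0
Dy = 1*[(-2)*3 - 4*(-2)] - 0*[(-3)*3 - 4*1] + 2*[(-3)*(-2) - (-2)*1]
  = 1*(2) - 0*(-13) + 2*(8) = 18
Dz = 1*[2*(-2) - (-2)*1] - 2*[(-3)*(-2) - (-2)*1] + 0*[(-3)*1 - 2*1]
  = 1*(-2) - 2*(8) + 0*(-5) = -18
x = Dx/D = 0/18 = 0, y = Dy/D = 18/18 = 1, z = Dz/D = -18/18 = -1
Check eq1: (1)(0) + (2)(1) + (2)(-1) = 0 = 0 ✓
Check eq2: (-3)(0) + (2)(1) + (4)(-1) = -2 = -2 ✓
Check eq3: (1)(0) + (1)(1) + (3)(-1) = -2 = -2 ✓

x = 0, y = 1, z = -1


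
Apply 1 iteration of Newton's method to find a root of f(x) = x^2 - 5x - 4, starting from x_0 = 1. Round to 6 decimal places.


Newton's method: x_(n+1) = x_n - f(x_n)/f'(x_n)
f(x) = x^2 - 5x - 4
f'(x) = 2x - 5

Iteration 1:
  f(1.000000) = -8.000000
  f'(1.000000) = -3.000000
  x_1 = 1.000000 - (-8.000000)/(-3.000000) = -1.666667

x_1 = -1.666667


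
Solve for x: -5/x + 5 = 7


Subtract 5 from both sides: -5/x = 2
Multiply both sides by x: -5 = 2 * x
Divide by 2: x = -5/2

x = -5/2


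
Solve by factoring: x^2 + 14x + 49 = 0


We need two numbers that multiply to 49 and add to 14.
Those numbers are 7 and 7 (since 7 * 7 = 49 and 7 + 7 = 14).
So x^2 + 14x + 49 = (x + 7)(x + 7) = 0
Setting each factor to zero: x = -7 or x = -7

x = -7


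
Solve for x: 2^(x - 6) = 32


Express both sides with the same base.
32 = 2^5
Since the bases match, equate exponents: x - 6 = 5
So x = 5 - (-6) = 11

x = 11


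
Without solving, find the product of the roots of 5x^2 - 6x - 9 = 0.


By Vieta's formulas for ax^2 + bx + c = 0:
  Sum of roots = -b/a
  Product of roots = c/a

Here a = 5, b = -6, c = -9
Sum = -(-6)/5 = 6/5
Product = -9/5 = -9/5

Product = -9/5


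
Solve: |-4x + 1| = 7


An absolute value equation |expr| = 7 gives two cases:
Case 1: -4x + 1 = 7
  -4x = 6, so x = -3/2
Case 2: -4x + 1 = -7
  -4x = -8, so x = 2

x = -3/2, x = 2


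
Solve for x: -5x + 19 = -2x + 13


Starting with: -5x + 19 = -2x + 13
Move all x terms to left: (-5 + 2)x = 13 - 19
Simplify: -3x = -6
Divide both sides by -3: x = 2

x = 2


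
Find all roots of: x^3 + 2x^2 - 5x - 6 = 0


Let p(x) = x^3 + 2x^2 - 5x - 6. By the rational root theorem (leading coefficient 1), any rational root is an integer divisor of 6: try ±1, ±2, ... in turn.
Test x = 1: value = -8 ≠ 0.
Test x = -1: value = 0 ✓, so (x + 1) is a factor.
Synthetic division by (x + 1): bring down 1; 1(-1) + 2 = 1; 1(-1) - 5 = -6; (-6)(-1) - 6 = 0 → quotient x^2 + x - 6, remainder 0.
Solve the quadratic x^2 + x - 6 = 0: discriminant = 1^2 - 4(1)(-6) = 1 + 24 = 25.
sqrt(25) = 5, so x = (-1 ± 5)/2: x = 2 or x = -3.
Collecting all roots found:

x = -3, x = -1, x = 2


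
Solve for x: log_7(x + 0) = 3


Convert to exponential form: x + 0 = 7^3 = 343
x = 343 - 0 = 343
Check: log_7(343 + 0) = log_7(343) = log_7(343) = 3 ✓

x = 343


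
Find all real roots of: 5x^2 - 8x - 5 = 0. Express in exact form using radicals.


Using the quadratic formula: x = (-b ± sqrt(b^2 - 4ac)) / (2a)
Here a = 5, b = -8, c = -5
Discriminant = b^2 - 4ac = (-8)^2 - 4(5)(-5) = 64 + 100 = 164
Since discriminant = 164 > 0, there are two real roots.
x = (8 ± 2*sqrt(41)) / 10
Simplifying: x = (4 ± sqrt(41)) / 5
Numerically: x ≈ 2.0806 or x ≈ -0.4806

x = (4 + sqrt(41)) / 5 or x = (4 - sqrt(41)) / 5


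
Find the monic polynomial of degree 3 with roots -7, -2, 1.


A monic polynomial with roots -7, -2, 1 is:
p(x) = (x + 7)(x + 2)(x - 1)
After multiplying by (x + 7): x + 7
After multiplying by (x + 2): x^2 + 9x + 14
After multiplying by (x - 1): x^3 + 8x^2 + 5x - 14

x^3 + 8x^2 + 5x - 14


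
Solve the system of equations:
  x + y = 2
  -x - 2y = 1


Using Cramer's rule:
Determinant D = (1)(-2) - (-1)(1) = -2 + 1 = -1
Dx = (2)(-2) - (1)(1) = -4 - 1 = -5
Dy = (1)(1) - (-1)(2) = 1 + 2 = 3
x = Dx/D = -5/-1 = 5
y = Dy/D = 3/-1 = -3

x = 5, y = -3


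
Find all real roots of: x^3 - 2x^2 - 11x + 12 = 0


Let p(x) = x^3 - 2x^2 - 11x + 12. By the rational root theorem (leading coefficient 1), any rational root is an integer divisor of 12: try ±1, ±2, ... in turn.
Test x = 1: value = 0 ✓, so (x - 1) is a factor.
Synthetic division by (x - 1): bring down 1; 1(1) - 2 = -1; (-1)(1) - 11 = -12; (-12)(1) + 12 = 0 → quotient x^2 - x - 12, remainder 0.
Solve the quadratic x^2 - x - 12 = 0: discriminant = (-1)^2 - 4(1)(-12) = 1 + 48 = 49.
sqrt(49) = 7, so x = (1 ± 7)/2: x = 4 or x = -3.

x = -3, x = 1, x = 4


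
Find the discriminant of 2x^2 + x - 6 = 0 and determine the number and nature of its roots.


For ax^2 + bx + c = 0, discriminant D = b^2 - 4ac
Here a = 2, b = 1, c = -6
D = (1)^2 - 4(2)(-6) = 1 + 48 = 49

D = 49 > 0 and is a perfect square (sqrt = 7)
The equation has 2 distinct real rational roots.

Discriminant = 49, 2 distinct real rational roots


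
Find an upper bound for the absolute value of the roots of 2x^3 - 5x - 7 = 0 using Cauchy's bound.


Cauchy's bound: all roots r satisfy |r| <= 1 + max(|a_i/a_n|) for i = 0,...,n-1
where a_n is the leading coefficient.

Coefficients: [2, 0, -5, -7]
Leading coefficient a_n = 2
Ratios |a_i/a_n|: 0, 5/2, 7/2
Maximum ratio: 7/2
Cauchy's bound: |r| <= 1 + 7/2 = 9/2

Upper bound = 9/2


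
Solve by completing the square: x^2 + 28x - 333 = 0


Start: x^2 + 28x - 333 = 0
Move constant: x^2 + 28x = 333
Half of 28 is 14, squared is 196
Add 196 to both sides: x^2 + 28x + 196 = 529
(x + 14)^2 = 529
x + 14 = ±23
x = -14 + 23 = 9 or x = -14 - 23 = -37

x = -37, x = 9


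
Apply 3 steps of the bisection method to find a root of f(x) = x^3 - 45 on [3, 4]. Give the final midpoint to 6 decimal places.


f(x) = x^3 - 45
f(3) = -18 < 0
f(4) = 19 > 0

Step 1: midpoint = (3.000000 + 4.000000)/2 = 3.500000
  f(3.500000) = -2.125000
  f(mid) < 0, so root is in [3.500000, 4.000000]

Step 2: midpoint = (3.500000 + 4.000000)/2 = 3.750000
  f(3.750000) = 7.734375
  f(mid) > 0, so root is in [3.500000, 3.750000]

Step 3: midpoint = (3.500000 + 3.750000)/2 = 3.625000
  f(3.625000) = 2.634766
  f(mid) > 0, so root is in [3.500000, 3.625000]

midpoint = 3.625000


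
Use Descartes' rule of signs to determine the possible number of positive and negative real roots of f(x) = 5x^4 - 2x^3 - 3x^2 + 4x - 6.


Descartes' rule of signs:

For positive roots, count sign changes in f(x) = 5x^4 - 2x^3 - 3x^2 + 4x - 6:
Signs of coefficients: +, -, -, +, -
Number of sign changes: 3
Possible positive real roots: 3, 1

For negative roots, examine f(-x) = 5x^4 + 2x^3 - 3x^2 - 4x - 6:
Signs of coefficients: +, +, -, -, -
Number of sign changes: 1
Possible negative real roots: 1

Positive roots: 3 or 1; Negative roots: 1


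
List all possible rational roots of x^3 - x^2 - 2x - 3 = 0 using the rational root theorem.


Rational root theorem: possible roots are ±p/q where:
  p divides the constant term (-3): p ∈ {1, 3}
  q divides the leading coefficient (1): q ∈ {1}

All possible rational roots: -3, -1, 1, 3

-3, -1, 1, 3


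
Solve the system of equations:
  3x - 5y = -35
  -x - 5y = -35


Using Cramer's rule:
Determinant D = (3)(-5) - (-1)(-5) = -15 - 5 = -20
Dx = (-35)(-5) - (-35)(-5) = 175 - 175 = 0
Dy = (3)(-35) - (-1)(-35) = -105 - 35 = -140
x = Dx/D = 0/-20 = 0
y = Dy/D = -140/-20 = 7

x = 0, y = 7


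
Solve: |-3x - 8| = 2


An absolute value equation |expr| = 2 gives two cases:
Case 1: -3x - 8 = 2
  -3x = 10, so x = -10/3
Case 2: -3x - 8 = -2
  -3x = 6, so x = -2

x = -10/3, x = -2


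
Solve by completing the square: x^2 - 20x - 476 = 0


Start: x^2 - 20x - 476 = 0
Move constant: x^2 - 20x = 476
Half of -20 is -10, squared is 100
Add 100 to both sides: x^2 - 20x + 100 = 576
(x - 10)^2 = 576
x - 10 = ±24
x = 10 + 24 = 34 or x = 10 - 24 = -14

x = -14, x = 34


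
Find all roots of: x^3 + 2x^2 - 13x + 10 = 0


Let p(x) = x^3 + 2x^2 - 13x + 10. By the rational root theorem (leading coefficient 1), any rational root is an integer divisor of 10: try ±1, ±2, ... in turn.
Test x = 1: value = 0 ✓, so (x - 1) is a factor.
Synthetic division by (x - 1): bring down 1; 1(1) + 2 = 3; 3(1) - 13 = -10; (-10)(1) + 10 = 0 → quotient x^2 + 3x - 10, remainder 0.
Solve the quadratic x^2 + 3x - 10 = 0: discriminant = 3^2 - 4(1)(-10) = 9 + 40 = 49.
sqrt(49) = 7, so x = (-3 ± 7)/2: x = 2 or x = -5.
Collecting all roots found:

x = -5, x = 1, x = 2


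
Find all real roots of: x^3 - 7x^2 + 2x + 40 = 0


Let p(x) = x^3 - 7x^2 + 2x + 40. By the rational root theorem (leading coefficient 1), any rational root is an integer divisor of 40: try ±1, ±2, ... in turn.
Test x = 1: value = 36 ≠ 0.
Test x = -1: value = 30 ≠ 0.
Test x = 2: value = 24 ≠ 0.
Test x = -2: value = 0 ✓, so (x + 2) is a factor.
Synthetic division by (x + 2): bring down 1; 1(-2) - 7 = -9; (-9)(-2) + 2 = 20; 20(-2) + 40 = 0 → quotient x^2 - 9x + 20, remainder 0.
Solve the quadratic x^2 - 9x + 20 = 0: discriminant = (-9)^2 - 4(1)(20) = 81 - 80 = 1.
sqrt(1) = 1, so x = (9 ± 1)/2: x = 5 or x = 4.

x = -2, x = 4, x = 5


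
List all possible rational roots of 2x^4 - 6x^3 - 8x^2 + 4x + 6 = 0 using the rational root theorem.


Rational root theorem: possible roots are ±p/q where:
  p divides the constant term (6): p ∈ {1, 2, 3, 6}
  q divides the leading coefficient (2): q ∈ {1, 2}

All possible rational roots: -6, -3, -2, -3/2, -1, -1/2, 1/2, 1, 3/2, 2, 3, 6

-6, -3, -2, -3/2, -1, -1/2, 1/2, 1, 3/2, 2, 3, 6


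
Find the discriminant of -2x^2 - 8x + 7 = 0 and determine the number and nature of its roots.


For ax^2 + bx + c = 0, discriminant D = b^2 - 4ac
Here a = -2, b = -8, c = 7
D = (-8)^2 - 4(-2)(7) = 64 + 56 = 120

D = 120 > 0 but not a perfect square
The equation has 2 distinct real irrational roots.

Discriminant = 120, 2 distinct real irrational roots


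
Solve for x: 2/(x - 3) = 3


Multiply both sides by (x - 3): 2 = 3(x - 3)
Distribute: 2 = 3x - 9
3x = 2 + 9 = 11
x = 11/3

x = 11/3


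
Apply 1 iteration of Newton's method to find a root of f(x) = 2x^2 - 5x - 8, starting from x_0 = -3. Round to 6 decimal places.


Newton's method: x_(n+1) = x_n - f(x_n)/f'(x_n)
f(x) = 2x^2 - 5x - 8
f'(x) = 4x - 5

Iteration 1:
  f(-3.000000) = 25.000000
  f'(-3.000000) = -17.000000
  x_1 = -3.000000 - (25.000000)/(-17.000000) = -1.529412

x_1 = -1.529412


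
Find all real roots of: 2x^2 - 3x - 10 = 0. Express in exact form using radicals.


Using the quadratic formula: x = (-b ± sqrt(b^2 - 4ac)) / (2a)
Here a = 2, b = -3, c = -10
Discriminant = b^2 - 4ac = (-3)^2 - 4(2)(-10) = 9 + 80 = 89
Since discriminant = 89 > 0, there are two real roots.
x = (3 ± sqrt(89)) / 4
Numerically: x ≈ 3.1085 or x ≈ -1.6085

x = (3 + sqrt(89)) / 4 or x = (3 - sqrt(89)) / 4


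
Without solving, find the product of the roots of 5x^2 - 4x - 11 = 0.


By Vieta's formulas for ax^2 + bx + c = 0:
  Sum of roots = -b/a
  Product of roots = c/a

Here a = 5, b = -4, c = -11
Sum = -(-4)/5 = 4/5
Product = -11/5 = -11/5

Product = -11/5


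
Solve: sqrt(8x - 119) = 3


Square both sides: 8x - 119 = 3^2 = 9
8x = 9 + 119 = 128
x = 16
Check: sqrt(8*16 - 119) = sqrt(9) = 3 ✓

x = 16


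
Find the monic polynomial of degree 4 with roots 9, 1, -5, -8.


A monic polynomial with roots 9, 1, -5, -8 is:
p(x) = (x - 9)(x - 1)(x + 5)(x + 8)
After multiplying by (x - 9): x - 9
After multiplying by (x - 1): x^2 - 10x + 9
After multiplying by (x + 5): x^3 - 5x^2 - 41x + 45
After multiplying by (x + 8): x^4 + 3x^3 - 81x^2 - 283x + 360

x^4 + 3x^3 - 81x^2 - 283x + 360


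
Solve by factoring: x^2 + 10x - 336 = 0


We need two numbers that multiply to -336 and add to 10.
Those numbers are 24 and -14 (since 24 * (-14) = -336 and 24 + (-14) = 10).
So x^2 + 10x - 336 = (x + 24)(x - 14) = 0
Setting each factor to zero: x = -24 or x = 14

x = -24, x = 14


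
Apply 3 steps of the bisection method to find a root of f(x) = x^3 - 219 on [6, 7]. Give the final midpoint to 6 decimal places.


f(x) = x^3 - 219
f(6) = -3 < 0
f(7) = 124 > 0

Step 1: midpoint = (6.000000 + 7.000000)/2 = 6.500000
  f(6.500000) = 55.625000
  f(mid) > 0, so root is in [6.000000, 6.500000]

Step 2: midpoint = (6.000000 + 6.500000)/2 = 6.250000
  f(6.250000) = 25.140625
  f(mid) > 0, so root is in [6.000000, 6.250000]

Step 3: midpoint = (6.000000 + 6.250000)/2 = 6.125000
  f(6.125000) = 10.783203
  f(mid) > 0, so root is in [6.000000, 6.125000]

midpoint = 6.125000


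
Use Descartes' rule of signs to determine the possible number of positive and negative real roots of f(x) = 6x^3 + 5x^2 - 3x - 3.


Descartes' rule of signs:

For positive roots, count sign changes in f(x) = 6x^3 + 5x^2 - 3x - 3:
Signs of coefficients: +, +, -, -
Number of sign changes: 1
Possible positive real roots: 1

For negative roots, examine f(-x) = -6x^3 + 5x^2 + 3x - 3:
Signs of coefficients: -, +, +, -
Number of sign changes: 2
Possible negative real roots: 2, 0

Positive roots: 1; Negative roots: 2 or 0


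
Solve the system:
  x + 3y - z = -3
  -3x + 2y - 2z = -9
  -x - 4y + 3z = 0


Using Cramer's rule. Expand each determinant along the first row.
D  = 1*[2*3 - (-2)*(-4)] - 3*[(-3)*3 - (-2)*(-1)] + (-1)*[(-3)*(-4) - 2*(-1)]
  = 1*(-2) - 3*(-11) + (-1)*(14) = 17
Dx = (-3)*[2*3 - (-2)*(-4)] - 3*[(-9)*3 - (-2)*0] + (-1)*[(-9)*(-4) - 2*0]
  = (-3)*(-2) - 3*(-27) + (-1)*(36) = 51
Dy = 1*[(-9)*3 - (-2)*0] - (-3)*[(-3)*3 - (-2)*(-1)] + (-1)*[(-3)*0 - (-9)*(-1)]
  = 1*(-27) - (-3)*(-11) + (-1)*(-9) = -51
Dz = 1*[2*0 - (-9)*(-4)] - 3*[(-3)*0 - (-9)*(-1)] + (-3)*[(-3)*(-4) - 2*(-1)]
  = 1*(-36) - 3*(-9) + (-3)*(14) = -51
x = Dx/D = 51/17 = 3, y = Dy/D = -51/17 = -3, z = Dz/D = -51/17 = -3
Check eq1: (1)(3) + (3)(-3) + (-1)(-3) = -3 = -3 ✓
Check eq2: (-3)(3) + (2)(-3) + (-2)(-3) = -9 = -9 ✓
Check eq3: (-1)(3) + (-4)(-3) + (3)(-3) = 0 = 0 ✓

x = 3, y = -3, z = -3


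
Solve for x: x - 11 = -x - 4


Starting with: x - 11 = -x - 4
Move all x terms to left: (1 + 1)x = -4 + 11
Simplify: 2x = 7
Divide both sides by 2: x = 7/2

x = 7/2


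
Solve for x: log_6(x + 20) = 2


Convert to exponential form: x + 20 = 6^2 = 36
x = 36 - 20 = 16
Check: log_6(16 + 20) = log_6(36) = log_6(36) = 2 ✓

x = 16


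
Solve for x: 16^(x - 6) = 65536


Express both sides with the same base.
65536 = 16^4
Since the bases match, equate exponents: x - 6 = 4
So x = 4 - (-6) = 10

x = 10


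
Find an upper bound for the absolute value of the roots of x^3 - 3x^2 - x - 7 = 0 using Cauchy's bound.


Cauchy's bound: all roots r satisfy |r| <= 1 + max(|a_i/a_n|) for i = 0,...,n-1
where a_n is the leading coefficient.

Coefficients: [1, -3, -1, -7]
Leading coefficient a_n = 1
Ratios |a_i/a_n|: 3, 1, 7
Maximum ratio: 7
Cauchy's bound: |r| <= 1 + 7 = 8

Upper bound = 8


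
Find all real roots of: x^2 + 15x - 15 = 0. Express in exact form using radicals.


Using the quadratic formula: x = (-b ± sqrt(b^2 - 4ac)) / (2a)
Here a = 1, b = 15, c = -15
Discriminant = b^2 - 4ac = 15^2 - 4(1)(-15) = 225 + 60 = 285
Since discriminant = 285 > 0, there are two real roots.
x = (-15 ± sqrt(285)) / 2
Numerically: x ≈ 0.9410 or x ≈ -15.9410

x = (-15 + sqrt(285)) / 2 or x = (-15 - sqrt(285)) / 2


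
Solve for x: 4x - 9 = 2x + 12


Starting with: 4x - 9 = 2x + 12
Move all x terms to left: (4 - 2)x = 12 + 9
Simplify: 2x = 21
Divide both sides by 2: x = 21/2

x = 21/2


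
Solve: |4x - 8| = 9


An absolute value equation |expr| = 9 gives two cases:
Case 1: 4x - 8 = 9
  4x = 17, so x = 17/4
Case 2: 4x - 8 = -9
  4x = -1, so x = -1/4

x = -1/4, x = 17/4


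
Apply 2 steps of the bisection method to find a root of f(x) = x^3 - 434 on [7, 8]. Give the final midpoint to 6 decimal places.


f(x) = x^3 - 434
f(7) = -91 < 0
f(8) = 78 > 0

Step 1: midpoint = (7.000000 + 8.000000)/2 = 7.500000
  f(7.500000) = -12.125000
  f(mid) < 0, so root is in [7.500000, 8.000000]

Step 2: midpoint = (7.500000 + 8.000000)/2 = 7.750000
  f(7.750000) = 31.484375
  f(mid) > 0, so root is in [7.500000, 7.750000]

midpoint = 7.750000


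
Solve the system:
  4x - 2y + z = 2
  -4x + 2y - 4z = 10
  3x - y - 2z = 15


Using Cramer's rule. Expand each determinant along the first row.
D  = 4*[2*(-2) - (-4)*(-1)] - (-2)*[(-4)*(-2) - (-4)*3] + 1*[(-4)*(-1) - 2*3]
  = 4*(-8) - (-2)*(20) + 1*(-2) = 6
Dx = 2*[2*(-2) - (-4)*(-1)] - (-2)*[10*(-2) - (-4)*15] + 1*[10*(-1) - 2*15]
  = 2*(-8) - (-2)*(40) + 1*(-40) = 24
Dy = 4*[10*(-2) - (-4)*15] - 2*[(-4)*(-2) - (-4)*3] + 1*[(-4)*15 - 10*3]
  = 4*(40) - 2*(20) + 1*(-90) = 30
Dz = 4*[2*15 - 10*(-1)] - (-2)*[(-4)*15 - 10*3] + 2*[(-4)*(-1) - 2*3]
  = 4*(40) - (-2)*(-90) + 2*(-2) = -24
x = Dx/D = 24/6 = 4, y = Dy/D = 30/6 = 5, z = Dz/D = -24/6 = -4
Check eq1: (4)(4) + (-2)(5) + (1)(-4) = 2 = 2 ✓
Check eq2: (-4)(4) + (2)(5) + (-4)(-4) = 10 = 10 ✓
Check eq3: (3)(4) + (-1)(5) + (-2)(-4) = 15 = 15 ✓

x = 4, y = 5, z = -4


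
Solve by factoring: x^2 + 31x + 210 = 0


We need two numbers that multiply to 210 and add to 31.
Those numbers are 10 and 21 (since 10 * 21 = 210 and 10 + 21 = 31).
So x^2 + 31x + 210 = (x + 10)(x + 21) = 0
Setting each factor to zero: x = -10 or x = -21

x = -21, x = -10


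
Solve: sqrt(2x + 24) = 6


Square both sides: 2x + 24 = 6^2 = 36
2x = 36 - 24 = 12
x = 6
Check: sqrt(2*6 + 24) = sqrt(36) = 6 ✓

x = 6


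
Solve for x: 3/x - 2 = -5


Subtract -2 from both sides: 3/x = -3
Multiply both sides by x: 3 = -3 * x
Divide by -3: x = -1

x = -1


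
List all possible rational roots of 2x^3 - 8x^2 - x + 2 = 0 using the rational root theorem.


Rational root theorem: possible roots are ±p/q where:
  p divides the constant term (2): p ∈ {1, 2}
  q divides the leading coefficient (2): q ∈ {1, 2}

All possible rational roots: -2, -1, -1/2, 1/2, 1, 2

-2, -1, -1/2, 1/2, 1, 2


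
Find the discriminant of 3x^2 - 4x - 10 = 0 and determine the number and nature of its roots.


For ax^2 + bx + c = 0, discriminant D = b^2 - 4ac
Here a = 3, b = -4, c = -10
D = (-4)^2 - 4(3)(-10) = 16 + 120 = 136

D = 136 > 0 but not a perfect square
The equation has 2 distinct real irrational roots.

Discriminant = 136, 2 distinct real irrational roots


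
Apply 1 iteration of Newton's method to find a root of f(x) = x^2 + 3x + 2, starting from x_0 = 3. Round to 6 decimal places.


Newton's method: x_(n+1) = x_n - f(x_n)/f'(x_n)
f(x) = x^2 + 3x + 2
f'(x) = 2x + 3

Iteration 1:
  f(3.000000) = 20.000000
  f'(3.000000) = 9.000000
  x_1 = 3.000000 - (20.000000)/(9.000000) = 0.777778

x_1 = 0.777778


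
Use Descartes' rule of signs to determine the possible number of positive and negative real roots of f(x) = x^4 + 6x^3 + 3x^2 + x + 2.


Descartes' rule of signs:

For positive roots, count sign changes in f(x) = x^4 + 6x^3 + 3x^2 + x + 2:
Signs of coefficients: +, +, +, +, +
Number of sign changes: 0
Possible positive real roots: 0

For negative roots, examine f(-x) = x^4 - 6x^3 + 3x^2 - x + 2:
Signs of coefficients: +, -, +, -, +
Number of sign changes: 4
Possible negative real roots: 4, 2, 0

Positive roots: 0; Negative roots: 4 or 2 or 0


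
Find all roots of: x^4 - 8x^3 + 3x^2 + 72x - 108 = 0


Let p(x) = x^4 - 8x^3 + 3x^2 + 72x - 108. By the rational root theorem (leading coefficient 1), any rational root is an integer divisor of 108: try ±1, ±2, ... in turn.
Test x = 1: value = -40 ≠ 0.
Test x = -1: value = -168 ≠ 0.
Test x = 2: value = 0 ✓, so (x - 2) is a factor.
Synthetic division by (x - 2): bring down 1; 1(2) - 8 = -6; (-6)(2) + 3 = -9; (-9)(2) + 72 = 54; 54(2) - 108 = 0 → quotient x^3 - 6x^2 - 9x + 54, remainder 0.
Continue with the quotient x^3 - 6x^2 - 9x + 54 (candidates must divide 54; re-test x = 2 first in case it repeats).
Test x = 2: value = 20 ≠ 0.
Test x = -2: value = 40 ≠ 0.
Test x = 3: value = 0 ✓, so (x - 3) is a factor.
Synthetic division by (x - 3): bring down 1; 1(3) - 6 = -3; (-3)(3) - 9 = -18; (-18)(3) + 54 = 0 → quotient x^2 - 3x - 18, remainder 0.
Solve the quadratic x^2 - 3x - 18 = 0: discriminant = (-3)^2 - 4(1)(-18) = 9 + 72 = 81.
sqrt(81) = 9, so x = (3 ± 9)/2: x = 6 or x = -3.
Collecting all roots found:

x = -3, x = 2, x = 3, x = 6


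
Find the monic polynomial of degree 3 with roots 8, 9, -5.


A monic polynomial with roots 8, 9, -5 is:
p(x) = (x - 8)(x - 9)(x + 5)
After multiplying by (x - 8): x - 8
After multiplying by (x - 9): x^2 - 17x + 72
After multiplying by (x + 5): x^3 - 12x^2 - 13x + 360

x^3 - 12x^2 - 13x + 360


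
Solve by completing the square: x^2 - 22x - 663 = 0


Start: x^2 - 22x - 663 = 0
Move constant: x^2 - 22x = 663
Half of -22 is -11, squared is 121
Add 121 to both sides: x^2 - 22x + 121 = 784
(x - 11)^2 = 784
x - 11 = ±28
x = 11 + 28 = 39 or x = 11 - 28 = -17

x = -17, x = 39


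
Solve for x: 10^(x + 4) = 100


Express both sides with the same base.
100 = 10^2
Since the bases match, equate exponents: x + 4 = 2
So x = 2 - (4) = -2

x = -2


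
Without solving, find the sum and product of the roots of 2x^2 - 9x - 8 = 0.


By Vieta's formulas for ax^2 + bx + c = 0:
  Sum of roots = -b/a
  Product of roots = c/a

Here a = 2, b = -9, c = -8
Sum = -(-9)/2 = 9/2
Product = -8/2 = -4

Sum = 9/2, Product = -4


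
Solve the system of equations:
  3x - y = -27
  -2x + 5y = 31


Using Cramer's rule:
Determinant D = (3)(5) - (-2)(-1) = 15 - 2 = 13
Dx = (-27)(5) - (31)(-1) = -135 + 31 = -104
Dy = (3)(31) - (-2)(-27) = 93 - 54 = 39
x = Dx/D = -104/13 = -8
y = Dy/D = 39/13 = 3

x = -8, y = 3


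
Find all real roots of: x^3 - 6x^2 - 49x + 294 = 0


Let p(x) = x^3 - 6x^2 - 49x + 294. By the rational root theorem (leading coefficient 1), any rational root is an integer divisor of 294: try ±1, ±2, ... in turn.
Test x = 1: value = 240 ≠ 0.
Test x = -1: value = 336 ≠ 0.
Test x = 2: value = 180 ≠ 0.
Test x = -2: value = 360 ≠ 0.
Test x = 3: value = 120 ≠ 0.
Test x = -3: value = 360 ≠ 0.
Test x = 6: value = 0 ✓, so (x - 6) is a factor.
Synthetic division by (x - 6): bring down 1; 1(6) - 6 = 0; 0(6) - 49 = -49; (-49)(6) + 294 = 0 → quotient x^2 - 49, remainder 0.
Solve the quadratic x^2 - 49 = 0: discriminant = 0^2 - 4(1)(-49) = 0 + 196 = 196.
sqrt(196) = 14, so x = (0 ± 14)/2: x = 7 or x = -7.

x = -7, x = 6, x = 7


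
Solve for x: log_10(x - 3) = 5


Convert to exponential form: x - 3 = 10^5 = 100000
x = 100000 + 3 = 100003
Check: log_10(100003 - 3) = log_10(100000) = log_10(100000) = 5 ✓

x = 100003


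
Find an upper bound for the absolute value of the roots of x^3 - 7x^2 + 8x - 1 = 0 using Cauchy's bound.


Cauchy's bound: all roots r satisfy |r| <= 1 + max(|a_i/a_n|) for i = 0,...,n-1
where a_n is the leading coefficient.

Coefficients: [1, -7, 8, -1]
Leading coefficient a_n = 1
Ratios |a_i/a_n|: 7, 8, 1
Maximum ratio: 8
Cauchy's bound: |r| <= 1 + 8 = 9

Upper bound = 9


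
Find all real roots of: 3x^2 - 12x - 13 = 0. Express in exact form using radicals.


Using the quadratic formula: x = (-b ± sqrt(b^2 - 4ac)) / (2a)
Here a = 3, b = -12, c = -13
Discriminant = b^2 - 4ac = (-12)^2 - 4(3)(-13) = 144 + 156 = 300
Since discriminant = 300 > 0, there are two real roots.
x = (12 ± 10*sqrt(3)) / 6
Simplifying: x = (6 ± 5*sqrt(3)) / 3
Numerically: x ≈ 4.8868 or x ≈ -0.8868

x = (6 + 5*sqrt(3)) / 3 or x = (6 - 5*sqrt(3)) / 3


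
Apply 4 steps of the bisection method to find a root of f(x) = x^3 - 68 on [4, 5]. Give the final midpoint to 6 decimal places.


f(x) = x^3 - 68
f(4) = -4 < 0
f(5) = 57 > 0

Step 1: midpoint = (4.000000 + 5.000000)/2 = 4.500000
  f(4.500000) = 23.125000
  f(mid) > 0, so root is in [4.000000, 4.500000]

Step 2: midpoint = (4.000000 + 4.500000)/2 = 4.250000
  f(4.250000) = 8.765625
  f(mid) > 0, so root is in [4.000000, 4.250000]

Step 3: midpoint = (4.000000 + 4.250000)/2 = 4.125000
  f(4.125000) = 2.189453
  f(mid) > 0, so root is in [4.000000, 4.125000]

Step 4: midpoint = (4.000000 + 4.125000)/2 = 4.062500
  f(4.062500) = -0.952881
  f(mid) < 0, so root is in [4.062500, 4.125000]

midpoint = 4.062500


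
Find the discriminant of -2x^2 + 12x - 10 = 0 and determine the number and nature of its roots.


For ax^2 + bx + c = 0, discriminant D = b^2 - 4ac
Here a = -2, b = 12, c = -10
D = (12)^2 - 4(-2)(-10) = 144 - 80 = 64

D = 64 > 0 and is a perfect square (sqrt = 8)
The equation has 2 distinct real rational roots.

Discriminant = 64, 2 distinct real rational roots


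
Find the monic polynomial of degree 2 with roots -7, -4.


A monic polynomial with roots -7, -4 is:
p(x) = (x + 7)(x + 4)
After multiplying by (x + 7): x + 7
After multiplying by (x + 4): x^2 + 11x + 28

x^2 + 11x + 28


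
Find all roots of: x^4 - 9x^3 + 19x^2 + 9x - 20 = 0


Let p(x) = x^4 - 9x^3 + 19x^2 + 9x - 20. By the rational root theorem (leading coefficient 1), any rational root is an integer divisor of 20: try ±1, ±2, ... in turn.
Test x = 1: value = 0 ✓, so (x - 1) is a factor.
Synthetic division by (x - 1): bring down 1; 1(1) - 9 = -8; (-8)(1) + 19 = 11; 11(1) + 9 = 20; 20(1) - 20 = 0 → quotient x^3 - 8x^2 + 11x + 20, remainder 0.
Continue with the quotient x^3 - 8x^2 + 11x + 20 (candidates must divide 20; re-test x = 1 first in case it repeats).
Test x = 1: value = 24 ≠ 0.
Test x = -1: value = 0 ✓, so (x + 1) is a factor.
Synthetic division by (x + 1): bring down 1; 1(-1) - 8 = -9; (-9)(-1) + 11 = 20; 20(-1) + 20 = 0 → quotient x^2 - 9x + 20, remainder 0.
Solve the quadratic x^2 - 9x + 20 = 0: discriminant = (-9)^2 - 4(1)(20) = 81 - 80 = 1.
sqrt(1) = 1, so x = (9 ± 1)/2: x = 5 or x = 4.
Collecting all roots found:

x = -1, x = 1, x = 4, x = 5


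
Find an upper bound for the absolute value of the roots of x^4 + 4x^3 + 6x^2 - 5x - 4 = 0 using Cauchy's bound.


Cauchy's bound: all roots r satisfy |r| <= 1 + max(|a_i/a_n|) for i = 0,...,n-1
where a_n is the leading coefficient.

Coefficients: [1, 4, 6, -5, -4]
Leading coefficient a_n = 1
Ratios |a_i/a_n|: 4, 6, 5, 4
Maximum ratio: 6
Cauchy's bound: |r| <= 1 + 6 = 7

Upper bound = 7


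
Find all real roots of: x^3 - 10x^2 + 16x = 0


The constant term is 0, so x = 0 is a root. Factor out x:
  x(x^2 - 10x + 16) = 0
Solve the quadratic x^2 - 10x + 16 = 0: discriminant = (-10)^2 - 4(1)(16) = 100 - 64 = 36.
sqrt(36) = 6, so x = (10 ± 6)/2: x = 8 or x = 2.

x = 0, x = 2, x = 8


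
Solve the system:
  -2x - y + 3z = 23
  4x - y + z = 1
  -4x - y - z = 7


Using Cramer's rule. Expand each determinant along the first row.
D  = (-2)*[(-1)*(-1) - 1*(-1)] - (-1)*[4*(-1) - 1*(-4)] + 3*[4*(-1) - (-1)*(-4)]
  = (-2)*(2) - (-1)*(0) + 3*(-8) = -28
Dx = 23*[(-1)*(-1) - 1*(-1)] - (-1)*[1*(-1) - 1*7] + 3*[1*(-1) - (-1)*7]
  = 23*(2) - (-1)*(-8) + 3*(6) = 56
Dy = (-2)*[1*(-1) - 1*7] - 23*[4*(-1) - 1*(-4)] + 3*[4*7 - 1*(-4)]
  = (-2)*(-8) - 23*(0) + 3*(32) = 112
Dz = (-2)*[(-1)*7 - 1*(-1)] - (-1)*[4*7 - 1*(-4)] + 23*[4*(-1) - (-1)*(-4)]
  = (-2)*(-6) - (-1)*(32) + 23*(-8) = -140
x = Dx/D = 56/-28 = -2, y = Dy/D = 112/-28 = -4, z = Dz/D = -140/-28 = 5
Check eq1: (-2)(-2) + (-1)(-4) + (3)(5) = 23 = 23 ✓
Check eq2: (4)(-2) + (-1)(-4) + (1)(5) = 1 = 1 ✓
Check eq3: (-4)(-2) + (-1)(-4) + (-1)(5) = 7 = 7 ✓

x = -2, y = -4, z = 5


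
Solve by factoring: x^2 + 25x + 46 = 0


We need two numbers that multiply to 46 and add to 25.
Those numbers are 23 and 2 (since 23 * 2 = 46 and 23 + 2 = 25).
So x^2 + 25x + 46 = (x + 23)(x + 2) = 0
Setting each factor to zero: x = -23 or x = -2

x = -23, x = -2


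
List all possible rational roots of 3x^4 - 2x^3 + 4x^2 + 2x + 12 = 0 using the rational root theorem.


Rational root theorem: possible roots are ±p/q where:
  p divides the constant term (12): p ∈ {1, 2, 3, 4, 6, 12}
  q divides the leading coefficient (3): q ∈ {1, 3}

All possible rational roots: -12, -6, -4, -3, -2, -4/3, -1, -2/3, -1/3, 1/3, 2/3, 1, 4/3, 2, 3, 4, 6, 12

-12, -6, -4, -3, -2, -4/3, -1, -2/3, -1/3, 1/3, 2/3, 1, 4/3, 2, 3, 4, 6, 12


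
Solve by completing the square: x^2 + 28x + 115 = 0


Start: x^2 + 28x + 115 = 0
Move constant: x^2 + 28x = -115
Half of 28 is 14, squared is 196
Add 196 to both sides: x^2 + 28x + 196 = 81
(x + 14)^2 = 81
x + 14 = ±9
x = -14 + 9 = -5 or x = -14 - 9 = -23

x = -23, x = -5


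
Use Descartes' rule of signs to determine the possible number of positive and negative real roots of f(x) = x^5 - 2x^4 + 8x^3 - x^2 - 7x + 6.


Descartes' rule of signs:

For positive roots, count sign changes in f(x) = x^5 - 2x^4 + 8x^3 - x^2 - 7x + 6:
Signs of coefficients: +, -, +, -, -, +
Number of sign changes: 4
Possible positive real roots: 4, 2, 0

For negative roots, examine f(-x) = -x^5 - 2x^4 - 8x^3 - x^2 + 7x + 6:
Signs of coefficients: -, -, -, -, +, +
Number of sign changes: 1
Possible negative real roots: 1

Positive roots: 4 or 2 or 0; Negative roots: 1


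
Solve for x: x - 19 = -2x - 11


Starting with: x - 19 = -2x - 11
Move all x terms to left: (1 + 2)x = -11 + 19
Simplify: 3x = 8
Divide both sides by 3: x = 8/3

x = 8/3


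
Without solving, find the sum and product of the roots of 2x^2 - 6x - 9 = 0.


By Vieta's formulas for ax^2 + bx + c = 0:
  Sum of roots = -b/a
  Product of roots = c/a

Here a = 2, b = -6, c = -9
Sum = -(-6)/2 = 3
Product = -9/2 = -9/2

Sum = 3, Product = -9/2


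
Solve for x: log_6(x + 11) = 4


Convert to exponential form: x + 11 = 6^4 = 1296
x = 1296 - 11 = 1285
Check: log_6(1285 + 11) = log_6(1296) = log_6(1296) = 4 ✓

x = 1285


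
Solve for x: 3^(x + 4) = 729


Express both sides with the same base.
729 = 3^6
Since the bases match, equate exponents: x + 4 = 6
So x = 6 - (4) = 2

x = 2


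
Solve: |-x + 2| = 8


An absolute value equation |expr| = 8 gives two cases:
Case 1: -x + 2 = 8
  -x = 6, so x = -6
Case 2: -x + 2 = -8
  -x = -10, so x = 10

x = -6, x = 10


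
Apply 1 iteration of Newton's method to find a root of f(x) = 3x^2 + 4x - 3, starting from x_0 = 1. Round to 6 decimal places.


Newton's method: x_(n+1) = x_n - f(x_n)/f'(x_n)
f(x) = 3x^2 + 4x - 3
f'(x) = 6x + 4

Iteration 1:
  f(1.000000) = 4.000000
  f'(1.000000) = 10.000000
  x_1 = 1.000000 - (4.000000)/(10.000000) = 0.600000

x_1 = 0.600000


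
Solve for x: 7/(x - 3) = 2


Multiply both sides by (x - 3): 7 = 2(x - 3)
Distribute: 7 = 2x - 6
2x = 7 + 6 = 13
x = 13/2

x = 13/2


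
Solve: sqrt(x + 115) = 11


Square both sides: x + 115 = 11^2 = 121
x = 121 - 115 = 6
x = 6
Check: sqrt(1*6 + 115) = sqrt(121) = 11 ✓

x = 6


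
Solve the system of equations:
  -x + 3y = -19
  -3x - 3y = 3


Using Cramer's rule:
Determinant D = (-1)(-3) - (-3)(3) = 3 + 9 = 12
Dx = (-19)(-3) - (3)(3) = 57 - 9 = 48
Dy = (-1)(3) - (-3)(-19) = -3 - 57 = -60
x = Dx/D = 48/12 = 4
y = Dy/D = -60/12 = -5

x = 4, y = -5


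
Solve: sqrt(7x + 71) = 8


Square both sides: 7x + 71 = 8^2 = 64
7x = 64 - 71 = -7
x = -1
Check: sqrt(7*(-1) + 71) = sqrt(64) = 8 ✓

x = -1


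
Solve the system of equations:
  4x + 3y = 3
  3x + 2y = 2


Using Cramer's rule:
Determinant D = (4)(2) - (3)(3) = 8 - 9 = -1
Dx = (3)(2) - (2)(3) = 6 - 6 = 0
Dy = (4)(2) - (3)(3) = 8 - 9 = -1
x = Dx/D = 0/-1 = 0
y = Dy/D = -1/-1 = 1

x = 0, y = 1


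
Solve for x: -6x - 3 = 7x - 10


Starting with: -6x - 3 = 7x - 10
Move all x terms to left: (-6 - 7)x = -10 + 3
Simplify: -13x = -7
Divide both sides by -13: x = 7/13

x = 7/13


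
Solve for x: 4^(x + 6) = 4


Express both sides with the same base.
4 = 4^1
Since the bases match, equate exponents: x + 6 = 1
So x = 1 - (6) = -5

x = -5


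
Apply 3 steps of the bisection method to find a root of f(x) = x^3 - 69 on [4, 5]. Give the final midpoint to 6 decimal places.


f(x) = x^3 - 69
f(4) = -5 < 0
f(5) = 56 > 0

Step 1: midpoint = (4.000000 + 5.000000)/2 = 4.500000
  f(4.500000) = 22.125000
  f(mid) > 0, so root is in [4.000000, 4.500000]

Step 2: midpoint = (4.000000 + 4.500000)/2 = 4.250000
  f(4.250000) = 7.765625
  f(mid) > 0, so root is in [4.000000, 4.250000]

Step 3: midpoint = (4.000000 + 4.250000)/2 = 4.125000
  f(4.125000) = 1.189453
  f(mid) > 0, so root is in [4.000000, 4.125000]

midpoint = 4.125000


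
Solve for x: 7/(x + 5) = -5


Multiply both sides by (x + 5): 7 = -5(x + 5)
Distribute: 7 = -5x - 25
-5x = 7 + 25 = 32
x = -32/5

x = -32/5


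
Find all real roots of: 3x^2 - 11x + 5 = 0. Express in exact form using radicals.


Using the quadratic formula: x = (-b ± sqrt(b^2 - 4ac)) / (2a)
Here a = 3, b = -11, c = 5
Discriminant = b^2 - 4ac = (-11)^2 - 4(3)(5) = 121 - 60 = 61
Since discriminant = 61 > 0, there are two real roots.
x = (11 ± sqrt(61)) / 6
Numerically: x ≈ 3.1350 or x ≈ 0.5316

x = (11 + sqrt(61)) / 6 or x = (11 - sqrt(61)) / 6


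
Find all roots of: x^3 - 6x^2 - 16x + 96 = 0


Let p(x) = x^3 - 6x^2 - 16x + 96. By the rational root theorem (leading coefficient 1), any rational root is an integer divisor of 96: try ±1, ±2, ... in turn.
Test x = 1: value = 75 ≠ 0.
Test x = -1: value = 105 ≠ 0.
Test x = 2: value = 48 ≠ 0.
Test x = -2: value = 96 ≠ 0.
Test x = 3: value = 21 ≠ 0.
Test x = -3: value = 63 ≠ 0.
Test x = 4: value = 0 ✓, so (x - 4) is a factor.
Synthetic division by (x - 4): bring down 1; 1(4) - 6 = -2; (-2)(4) - 16 = -24; (-24)(4) + 96 = 0 → quotient x^2 - 2x - 24, remainder 0.
Solve the quadratic x^2 - 2x - 24 = 0: discriminant = (-2)^2 - 4(1)(-24) = 4 + 96 = 100.
sqrt(100) = 10, so x = (2 ± 10)/2: x = 6 or x = -4.
Collecting all roots found:

x = -4, x = 4, x = 6
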